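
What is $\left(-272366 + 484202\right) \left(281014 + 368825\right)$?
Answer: $137659294404$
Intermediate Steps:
$\left(-272366 + 484202\right) \left(281014 + 368825\right) = 211836 \cdot 649839 = 137659294404$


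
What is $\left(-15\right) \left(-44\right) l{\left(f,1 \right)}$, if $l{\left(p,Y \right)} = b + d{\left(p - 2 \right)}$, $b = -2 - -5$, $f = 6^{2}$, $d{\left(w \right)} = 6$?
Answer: $5940$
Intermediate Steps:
$f = 36$
$b = 3$ ($b = -2 + 5 = 3$)
$l{\left(p,Y \right)} = 9$ ($l{\left(p,Y \right)} = 3 + 6 = 9$)
$\left(-15\right) \left(-44\right) l{\left(f,1 \right)} = \left(-15\right) \left(-44\right) 9 = 660 \cdot 9 = 5940$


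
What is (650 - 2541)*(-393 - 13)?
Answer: 767746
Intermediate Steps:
(650 - 2541)*(-393 - 13) = -1891*(-406) = 767746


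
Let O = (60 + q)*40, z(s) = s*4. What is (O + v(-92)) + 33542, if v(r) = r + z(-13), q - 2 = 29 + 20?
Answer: 37838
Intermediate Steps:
q = 51 (q = 2 + (29 + 20) = 2 + 49 = 51)
z(s) = 4*s
v(r) = -52 + r (v(r) = r + 4*(-13) = r - 52 = -52 + r)
O = 4440 (O = (60 + 51)*40 = 111*40 = 4440)
(O + v(-92)) + 33542 = (4440 + (-52 - 92)) + 33542 = (4440 - 144) + 33542 = 4296 + 33542 = 37838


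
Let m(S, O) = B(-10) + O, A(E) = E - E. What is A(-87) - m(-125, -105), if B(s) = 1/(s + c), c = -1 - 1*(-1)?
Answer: 1051/10 ≈ 105.10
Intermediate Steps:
c = 0 (c = -1 + 1 = 0)
B(s) = 1/s (B(s) = 1/(s + 0) = 1/s)
A(E) = 0
m(S, O) = -⅒ + O (m(S, O) = 1/(-10) + O = -⅒ + O)
A(-87) - m(-125, -105) = 0 - (-⅒ - 105) = 0 - 1*(-1051/10) = 0 + 1051/10 = 1051/10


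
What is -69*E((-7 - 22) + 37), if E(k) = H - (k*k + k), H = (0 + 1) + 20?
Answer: 3519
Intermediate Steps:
H = 21 (H = 1 + 20 = 21)
E(k) = 21 - k - k**2 (E(k) = 21 - (k*k + k) = 21 - (k**2 + k) = 21 - (k + k**2) = 21 + (-k - k**2) = 21 - k - k**2)
-69*E((-7 - 22) + 37) = -69*(21 - ((-7 - 22) + 37) - ((-7 - 22) + 37)**2) = -69*(21 - (-29 + 37) - (-29 + 37)**2) = -69*(21 - 1*8 - 1*8**2) = -69*(21 - 8 - 1*64) = -69*(21 - 8 - 64) = -69*(-51) = 3519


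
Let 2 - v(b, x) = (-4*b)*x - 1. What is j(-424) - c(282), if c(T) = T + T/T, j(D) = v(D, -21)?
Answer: 35336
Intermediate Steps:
v(b, x) = 3 + 4*b*x (v(b, x) = 2 - ((-4*b)*x - 1) = 2 - (-4*b*x - 1) = 2 - (-1 - 4*b*x) = 2 + (1 + 4*b*x) = 3 + 4*b*x)
j(D) = 3 - 84*D (j(D) = 3 + 4*D*(-21) = 3 - 84*D)
c(T) = 1 + T (c(T) = T + 1 = 1 + T)
j(-424) - c(282) = (3 - 84*(-424)) - (1 + 282) = (3 + 35616) - 1*283 = 35619 - 283 = 35336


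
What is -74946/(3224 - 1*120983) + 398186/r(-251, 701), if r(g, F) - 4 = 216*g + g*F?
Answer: -581180176/531446367 ≈ -1.0936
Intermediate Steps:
r(g, F) = 4 + 216*g + F*g (r(g, F) = 4 + (216*g + g*F) = 4 + (216*g + F*g) = 4 + 216*g + F*g)
-74946/(3224 - 1*120983) + 398186/r(-251, 701) = -74946/(3224 - 1*120983) + 398186/(4 + 216*(-251) + 701*(-251)) = -74946/(3224 - 120983) + 398186/(4 - 54216 - 175951) = -74946/(-117759) + 398186/(-230163) = -74946*(-1/117759) + 398186*(-1/230163) = 24982/39253 - 398186/230163 = -581180176/531446367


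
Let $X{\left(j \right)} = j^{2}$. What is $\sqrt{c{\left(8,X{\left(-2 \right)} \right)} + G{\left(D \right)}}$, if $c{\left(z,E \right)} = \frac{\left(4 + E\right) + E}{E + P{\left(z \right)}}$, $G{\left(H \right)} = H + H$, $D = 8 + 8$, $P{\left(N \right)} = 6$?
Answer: $\frac{\sqrt{830}}{5} \approx 5.7619$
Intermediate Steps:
$D = 16$
$G{\left(H \right)} = 2 H$
$c{\left(z,E \right)} = \frac{4 + 2 E}{6 + E}$ ($c{\left(z,E \right)} = \frac{\left(4 + E\right) + E}{E + 6} = \frac{4 + 2 E}{6 + E}$)
$\sqrt{c{\left(8,X{\left(-2 \right)} \right)} + G{\left(D \right)}} = \sqrt{\frac{2 \left(2 + \left(-2\right)^{2}\right)}{6 + \left(-2\right)^{2}} + 2 \cdot 16} = \sqrt{\frac{2 \left(2 + 4\right)}{6 + 4} + 32} = \sqrt{2 \cdot \frac{1}{10} \cdot 6 + 32} = \sqrt{\frac{6}{5} + 32} = \sqrt{\frac{166}{5}} = \frac{\sqrt{830}}{5}$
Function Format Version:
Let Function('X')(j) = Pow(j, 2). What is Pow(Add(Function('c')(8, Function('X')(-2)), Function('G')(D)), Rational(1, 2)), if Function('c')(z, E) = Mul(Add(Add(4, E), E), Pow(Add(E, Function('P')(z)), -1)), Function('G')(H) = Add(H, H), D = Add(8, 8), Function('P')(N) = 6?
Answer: Mul(Rational(1, 5), Pow(830, Rational(1, 2))) ≈ 5.7619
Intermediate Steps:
D = 16
Function('G')(H) = Mul(2, H)
Function('c')(z, E) = Mul(Pow(Add(6, E), -1), Add(4, Mul(2, E))) (Function('c')(z, E) = Mul(Add(Add(4, E), E), Pow(Add(E, 6), -1)) = Mul(Add(4, Mul(2, E)), Pow(Add(6, E), -1)) = Mul(Pow(Add(6, E), -1), Add(4, Mul(2, E))))
Pow(Add(Function('c')(8, Function('X')(-2)), Function('G')(D)), Rational(1, 2)) = Pow(Add(Mul(2, Pow(Add(6, Pow(-2, 2)), -1), Add(2, Pow(-2, 2))), Mul(2, 16)), Rational(1, 2)) = Pow(Add(Mul(2, Pow(Add(6, 4), -1), Add(2, 4)), 32), Rational(1, 2)) = Pow(Add(Mul(2, Pow(10, -1), 6), 32), Rational(1, 2)) = Pow(Add(Mul(2, Rational(1, 10), 6), 32), Rational(1, 2)) = Pow(Add(Rational(6, 5), 32), Rational(1, 2)) = Pow(Rational(166, 5), Rational(1, 2)) = Mul(Rational(1, 5), Pow(830, Rational(1, 2)))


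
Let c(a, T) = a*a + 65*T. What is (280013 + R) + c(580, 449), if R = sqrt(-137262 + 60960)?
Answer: 645598 + 9*I*sqrt(942) ≈ 6.456e+5 + 276.23*I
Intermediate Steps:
c(a, T) = a**2 + 65*T
R = 9*I*sqrt(942) (R = sqrt(-76302) = 9*I*sqrt(942) ≈ 276.23*I)
(280013 + R) + c(580, 449) = (280013 + 9*I*sqrt(942)) + (580**2 + 65*449) = (280013 + 9*I*sqrt(942)) + (336400 + 29185) = (280013 + 9*I*sqrt(942)) + 365585 = 645598 + 9*I*sqrt(942)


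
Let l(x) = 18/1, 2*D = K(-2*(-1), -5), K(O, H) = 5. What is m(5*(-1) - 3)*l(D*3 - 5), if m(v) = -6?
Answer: -108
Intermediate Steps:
D = 5/2 (D = (½)*5 = 5/2 ≈ 2.5000)
l(x) = 18 (l(x) = 18*1 = 18)
m(5*(-1) - 3)*l(D*3 - 5) = -6*18 = -108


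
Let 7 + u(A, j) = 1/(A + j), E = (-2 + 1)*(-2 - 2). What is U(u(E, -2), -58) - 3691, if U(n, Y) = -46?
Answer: -3737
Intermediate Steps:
E = 4 (E = -1*(-4) = 4)
u(A, j) = -7 + 1/(A + j)
U(u(E, -2), -58) - 3691 = -46 - 3691 = -3737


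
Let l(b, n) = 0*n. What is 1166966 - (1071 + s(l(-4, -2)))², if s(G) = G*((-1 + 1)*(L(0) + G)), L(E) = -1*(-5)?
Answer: 19925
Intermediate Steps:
L(E) = 5
l(b, n) = 0
s(G) = 0 (s(G) = G*((-1 + 1)*(5 + G)) = G*(0*(5 + G)) = G*0 = 0)
1166966 - (1071 + s(l(-4, -2)))² = 1166966 - (1071 + 0)² = 1166966 - 1*1071² = 1166966 - 1*1147041 = 1166966 - 1147041 = 19925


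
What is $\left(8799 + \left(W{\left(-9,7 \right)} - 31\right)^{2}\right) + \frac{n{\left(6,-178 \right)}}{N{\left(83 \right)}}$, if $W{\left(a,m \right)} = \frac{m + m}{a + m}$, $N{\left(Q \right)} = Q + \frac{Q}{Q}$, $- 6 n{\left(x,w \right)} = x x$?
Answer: $\frac{143401}{14} \approx 10243.0$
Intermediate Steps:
$n{\left(x,w \right)} = - \frac{x^{2}}{6}$ ($n{\left(x,w \right)} = - \frac{x x}{6} = - \frac{x^{2}}{6}$)
$N{\left(Q \right)} = 1 + Q$ ($N{\left(Q \right)} = Q + 1 = 1 + Q$)
$W{\left(a,m \right)} = \frac{2 m}{a + m}$
$\left(8799 + \left(W{\left(-9,7 \right)} - 31\right)^{2}\right) + \frac{n{\left(6,-178 \right)}}{N{\left(83 \right)}} = \left(8799 + \left(2 \cdot 7 \frac{1}{-9 + 7} - 31\right)^{2}\right) + \frac{\left(- \frac{1}{6}\right) 6^{2}}{1 + 83} = \left(8799 + \left(2 \cdot 7 \frac{1}{-2} - 31\right)^{2}\right) + \frac{\left(- \frac{1}{6}\right) 36}{84} = \left(8799 + \left(2 \cdot 7 \left(- \frac{1}{2}\right) - 31\right)^{2}\right) - \frac{1}{14} = \left(8799 + \left(-7 - 31\right)^{2}\right) - \frac{1}{14} = \left(8799 + \left(-38\right)^{2}\right) - \frac{1}{14} = \left(8799 + 1444\right) - \frac{1}{14} = 10243 - \frac{1}{14} = \frac{143401}{14}$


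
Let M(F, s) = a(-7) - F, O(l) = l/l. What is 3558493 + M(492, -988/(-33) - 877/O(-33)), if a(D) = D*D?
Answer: 3558050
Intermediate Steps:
O(l) = 1
a(D) = D²
M(F, s) = 49 - F (M(F, s) = (-7)² - F = 49 - F)
3558493 + M(492, -988/(-33) - 877/O(-33)) = 3558493 + (49 - 1*492) = 3558493 + (49 - 492) = 3558493 - 443 = 3558050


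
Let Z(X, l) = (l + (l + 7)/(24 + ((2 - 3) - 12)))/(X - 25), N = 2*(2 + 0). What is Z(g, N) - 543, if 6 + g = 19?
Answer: -6521/12 ≈ -543.42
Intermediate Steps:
N = 4 (N = 2*2 = 4)
g = 13 (g = -6 + 19 = 13)
Z(X, l) = (7/11 + 12*l/11)/(-25 + X) (Z(X, l) = (l + (7 + l)/(24 + (-1 - 12)))/(-25 + X) = (l + (7 + l)/(24 - 13))/(-25 + X) = (l + (7 + l)/11)/(-25 + X) = (l + (7 + l)*(1/11))/(-25 + X) = (l + (7/11 + l/11))/(-25 + X) = (7/11 + 12*l/11)/(-25 + X))
Z(g, N) - 543 = (7 + 12*4)/(11*(-25 + 13)) - 543 = (1/11)*(7 + 48)/(-12) - 543 = (1/11)*(-1/12)*55 - 543 = -5/12 - 543 = -6521/12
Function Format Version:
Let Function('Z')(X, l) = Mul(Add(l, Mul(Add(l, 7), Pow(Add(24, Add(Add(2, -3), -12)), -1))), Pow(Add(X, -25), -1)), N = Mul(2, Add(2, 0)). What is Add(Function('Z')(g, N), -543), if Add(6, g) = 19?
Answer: Rational(-6521, 12) ≈ -543.42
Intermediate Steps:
N = 4 (N = Mul(2, 2) = 4)
g = 13 (g = Add(-6, 19) = 13)
Function('Z')(X, l) = Mul(Pow(Add(-25, X), -1), Add(Rational(7, 11), Mul(Rational(12, 11), l))) (Function('Z')(X, l) = Mul(Add(l, Mul(Add(7, l), Pow(Add(24, Add(-1, -12)), -1))), Pow(Add(-25, X), -1)) = Mul(Add(l, Mul(Add(7, l), Pow(Add(24, -13), -1))), Pow(Add(-25, X), -1)) = Mul(Add(l, Mul(Add(7, l), Pow(11, -1))), Pow(Add(-25, X), -1)) = Mul(Add(l, Mul(Add(7, l), Rational(1, 11))), Pow(Add(-25, X), -1)) = Mul(Add(l, Add(Rational(7, 11), Mul(Rational(1, 11), l))), Pow(Add(-25, X), -1)) = Mul(Add(Rational(7, 11), Mul(Rational(12, 11), l)), Pow(Add(-25, X), -1)) = Mul(Pow(Add(-25, X), -1), Add(Rational(7, 11), Mul(Rational(12, 11), l))))
Add(Function('Z')(g, N), -543) = Add(Mul(Rational(1, 11), Pow(Add(-25, 13), -1), Add(7, Mul(12, 4))), -543) = Add(Mul(Rational(1, 11), Pow(-12, -1), Add(7, 48)), -543) = Add(Mul(Rational(1, 11), Rational(-1, 12), 55), -543) = Add(Rational(-5, 12), -543) = Rational(-6521, 12)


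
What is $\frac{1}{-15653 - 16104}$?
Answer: $- \frac{1}{31757} \approx -3.1489 \cdot 10^{-5}$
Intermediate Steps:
$\frac{1}{-15653 - 16104} = \frac{1}{-31757} = - \frac{1}{31757}$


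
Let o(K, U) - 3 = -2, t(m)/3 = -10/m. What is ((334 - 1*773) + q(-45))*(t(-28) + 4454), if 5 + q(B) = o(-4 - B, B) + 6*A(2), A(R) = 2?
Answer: -26881901/14 ≈ -1.9201e+6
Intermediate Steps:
t(m) = -30/m (t(m) = 3*(-10/m) = -30/m)
o(K, U) = 1 (o(K, U) = 3 - 2 = 1)
q(B) = 8 (q(B) = -5 + (1 + 6*2) = -5 + (1 + 12) = -5 + 13 = 8)
((334 - 1*773) + q(-45))*(t(-28) + 4454) = ((334 - 1*773) + 8)*(-30/(-28) + 4454) = ((334 - 773) + 8)*(-30*(-1/28) + 4454) = (-439 + 8)*(15/14 + 4454) = -431*62371/14 = -26881901/14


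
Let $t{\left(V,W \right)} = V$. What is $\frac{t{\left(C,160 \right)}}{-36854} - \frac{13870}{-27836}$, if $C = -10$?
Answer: $\frac{127860835}{256466986} \approx 0.49855$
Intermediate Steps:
$\frac{t{\left(C,160 \right)}}{-36854} - \frac{13870}{-27836} = - \frac{10}{-36854} - \frac{13870}{-27836} = \left(-10\right) \left(- \frac{1}{36854}\right) - - \frac{6935}{13918} = \frac{5}{18427} + \frac{6935}{13918} = \frac{127860835}{256466986}$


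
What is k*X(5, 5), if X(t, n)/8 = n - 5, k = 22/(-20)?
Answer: 0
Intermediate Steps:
k = -11/10 (k = 22*(-1/20) = -11/10 ≈ -1.1000)
X(t, n) = -40 + 8*n (X(t, n) = 8*(n - 5) = 8*(-5 + n) = -40 + 8*n)
k*X(5, 5) = -11*(-40 + 8*5)/10 = -11*(-40 + 40)/10 = -11/10*0 = 0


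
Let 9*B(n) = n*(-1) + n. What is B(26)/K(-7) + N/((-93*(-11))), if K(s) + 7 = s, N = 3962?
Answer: 3962/1023 ≈ 3.8729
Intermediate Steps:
K(s) = -7 + s
B(n) = 0 (B(n) = (n*(-1) + n)/9 = (-n + n)/9 = (⅑)*0 = 0)
B(26)/K(-7) + N/((-93*(-11))) = 0/(-7 - 7) + 3962/((-93*(-11))) = 0/(-14) + 3962/1023 = 0*(-1/14) + 3962*(1/1023) = 0 + 3962/1023 = 3962/1023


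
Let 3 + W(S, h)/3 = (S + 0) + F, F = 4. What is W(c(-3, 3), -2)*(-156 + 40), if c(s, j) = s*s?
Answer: -3480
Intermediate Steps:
c(s, j) = s**2
W(S, h) = 3 + 3*S (W(S, h) = -9 + 3*((S + 0) + 4) = -9 + 3*(S + 4) = -9 + 3*(4 + S) = -9 + (12 + 3*S) = 3 + 3*S)
W(c(-3, 3), -2)*(-156 + 40) = (3 + 3*(-3)**2)*(-156 + 40) = (3 + 3*9)*(-116) = (3 + 27)*(-116) = 30*(-116) = -3480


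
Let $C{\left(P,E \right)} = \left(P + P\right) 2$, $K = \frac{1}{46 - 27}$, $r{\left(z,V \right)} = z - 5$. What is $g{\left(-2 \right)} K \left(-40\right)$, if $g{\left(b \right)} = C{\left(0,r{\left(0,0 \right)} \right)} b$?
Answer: $0$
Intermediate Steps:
$r{\left(z,V \right)} = -5 + z$
$K = \frac{1}{19} \approx 0.052632$
$C{\left(P,E \right)} = 4 P$ ($C{\left(P,E \right)} = 2 P 2 = 4 P$)
$g{\left(b \right)} = 0$ ($g{\left(b \right)} = 4 \cdot 0 b = 0 b = 0$)
$g{\left(-2 \right)} K \left(-40\right) = 0 \cdot \frac{1}{19} \left(-40\right) = 0 \left(-40\right) = 0$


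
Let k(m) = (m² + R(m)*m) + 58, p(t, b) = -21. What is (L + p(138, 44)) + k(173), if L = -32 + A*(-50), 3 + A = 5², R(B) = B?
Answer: 58763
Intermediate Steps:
A = 22 (A = -3 + 5² = -3 + 25 = 22)
k(m) = 58 + 2*m² (k(m) = (m² + m*m) + 58 = (m² + m²) + 58 = 2*m² + 58 = 58 + 2*m²)
L = -1132 (L = -32 + 22*(-50) = -32 - 1100 = -1132)
(L + p(138, 44)) + k(173) = (-1132 - 21) + (58 + 2*173²) = -1153 + (58 + 2*29929) = -1153 + (58 + 59858) = -1153 + 59916 = 58763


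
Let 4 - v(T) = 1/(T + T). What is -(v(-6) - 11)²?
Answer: -6889/144 ≈ -47.840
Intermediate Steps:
v(T) = 4 - 1/(2*T) (v(T) = 4 - 1/(T + T) = 4 - 1/(2*T))
-(v(-6) - 11)² = -((4 - ½/(-6)) - 11)² = -((4 - ½*(-⅙)) - 11)² = -((4 + 1/12) - 11)² = -(49/12 - 11)² = -(-83/12)² = -1*6889/144 = -6889/144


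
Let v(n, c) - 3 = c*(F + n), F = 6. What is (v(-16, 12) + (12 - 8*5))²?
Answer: 21025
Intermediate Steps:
v(n, c) = 3 + c*(6 + n)
(v(-16, 12) + (12 - 8*5))² = ((3 + 6*12 + 12*(-16)) + (12 - 8*5))² = ((3 + 72 - 192) + (12 - 40))² = (-117 - 28)² = (-145)² = 21025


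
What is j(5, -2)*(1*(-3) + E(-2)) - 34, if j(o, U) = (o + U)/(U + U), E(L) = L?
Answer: -121/4 ≈ -30.250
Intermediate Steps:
j(o, U) = (U + o)/(2*U) (j(o, U) = (U + o)/((2*U)) = (U + o)*(1/(2*U)) = (U + o)/(2*U))
j(5, -2)*(1*(-3) + E(-2)) - 34 = ((½)*(-2 + 5)/(-2))*(1*(-3) - 2) - 34 = ((½)*(-½)*3)*(-3 - 2) - 34 = -¾*(-5) - 34 = 15/4 - 34 = -121/4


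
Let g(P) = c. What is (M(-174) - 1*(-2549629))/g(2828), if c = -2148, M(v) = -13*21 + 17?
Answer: -849791/716 ≈ -1186.9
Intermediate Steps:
M(v) = -256 (M(v) = -273 + 17 = -256)
g(P) = -2148
(M(-174) - 1*(-2549629))/g(2828) = (-256 - 1*(-2549629))/(-2148) = (-256 + 2549629)*(-1/2148) = 2549373*(-1/2148) = -849791/716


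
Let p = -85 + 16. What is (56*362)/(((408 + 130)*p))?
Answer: -10136/18561 ≈ -0.54609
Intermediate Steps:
p = -69
(56*362)/(((408 + 130)*p)) = (56*362)/(((408 + 130)*(-69))) = 20272/((538*(-69))) = 20272/(-37122) = 20272*(-1/37122) = -10136/18561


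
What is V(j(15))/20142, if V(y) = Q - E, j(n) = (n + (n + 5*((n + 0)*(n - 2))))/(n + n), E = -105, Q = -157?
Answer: -26/10071 ≈ -0.0025817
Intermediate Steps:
j(n) = (2*n + 5*n*(-2 + n))/(2*n) (j(n) = (n + (n + 5*(n*(-2 + n))))/((2*n)) = (n + (n + 5*n*(-2 + n)))*(1/(2*n)) = (2*n + 5*n*(-2 + n))*(1/(2*n)) = (2*n + 5*n*(-2 + n))/(2*n))
V(y) = -52 (V(y) = -157 - 1*(-105) = -157 + 105 = -52)
V(j(15))/20142 = -52/20142 = -52*1/20142 = -26/10071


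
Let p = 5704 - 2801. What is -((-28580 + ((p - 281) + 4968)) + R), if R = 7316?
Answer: 13674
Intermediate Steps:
p = 2903
-((-28580 + ((p - 281) + 4968)) + R) = -((-28580 + ((2903 - 281) + 4968)) + 7316) = -((-28580 + (2622 + 4968)) + 7316) = -((-28580 + 7590) + 7316) = -(-20990 + 7316) = -1*(-13674) = 13674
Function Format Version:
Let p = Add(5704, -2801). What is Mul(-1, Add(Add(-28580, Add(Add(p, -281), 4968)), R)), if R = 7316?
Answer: 13674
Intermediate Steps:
p = 2903
Mul(-1, Add(Add(-28580, Add(Add(p, -281), 4968)), R)) = Mul(-1, Add(Add(-28580, Add(Add(2903, -281), 4968)), 7316)) = Mul(-1, Add(Add(-28580, Add(2622, 4968)), 7316)) = Mul(-1, Add(Add(-28580, 7590), 7316)) = Mul(-1, Add(-20990, 7316)) = Mul(-1, -13674) = 13674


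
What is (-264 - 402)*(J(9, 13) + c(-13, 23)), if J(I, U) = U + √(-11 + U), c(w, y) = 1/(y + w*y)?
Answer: -398157/46 - 666*√2 ≈ -9597.5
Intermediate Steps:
(-264 - 402)*(J(9, 13) + c(-13, 23)) = (-264 - 402)*((13 + √(-11 + 13)) + 1/(23*(1 - 13))) = -666*((13 + √2) + (1/23)/(-12)) = -666*((13 + √2) + (1/23)*(-1/12)) = -666*((13 + √2) - 1/276) = -666*(3587/276 + √2) = -398157/46 - 666*√2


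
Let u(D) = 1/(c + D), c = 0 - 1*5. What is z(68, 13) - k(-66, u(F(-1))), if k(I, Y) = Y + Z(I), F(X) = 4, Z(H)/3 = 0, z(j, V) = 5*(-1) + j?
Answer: 64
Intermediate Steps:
z(j, V) = -5 + j
c = -5 (c = 0 - 5 = -5)
Z(H) = 0 (Z(H) = 3*0 = 0)
u(D) = 1/(-5 + D)
k(I, Y) = Y (k(I, Y) = Y + 0 = Y)
z(68, 13) - k(-66, u(F(-1))) = (-5 + 68) - 1/(-5 + 4) = 63 - 1/(-1) = 63 - 1*(-1) = 63 + 1 = 64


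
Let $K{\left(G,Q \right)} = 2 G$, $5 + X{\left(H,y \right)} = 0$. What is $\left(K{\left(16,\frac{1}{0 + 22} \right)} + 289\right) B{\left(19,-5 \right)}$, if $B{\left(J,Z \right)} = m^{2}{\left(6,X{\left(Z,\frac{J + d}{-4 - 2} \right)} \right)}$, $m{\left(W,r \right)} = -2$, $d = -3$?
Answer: $1284$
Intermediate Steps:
$X{\left(H,y \right)} = -5$ ($X{\left(H,y \right)} = -5 + 0 = -5$)
$B{\left(J,Z \right)} = 4$ ($B{\left(J,Z \right)} = \left(-2\right)^{2} = 4$)
$\left(K{\left(16,\frac{1}{0 + 22} \right)} + 289\right) B{\left(19,-5 \right)} = \left(2 \cdot 16 + 289\right) 4 = \left(32 + 289\right) 4 = 321 \cdot 4 = 1284$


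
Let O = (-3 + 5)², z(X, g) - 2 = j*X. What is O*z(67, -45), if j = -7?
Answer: -1868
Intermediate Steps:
z(X, g) = 2 - 7*X
O = 4 (O = 2² = 4)
O*z(67, -45) = 4*(2 - 7*67) = 4*(2 - 469) = 4*(-467) = -1868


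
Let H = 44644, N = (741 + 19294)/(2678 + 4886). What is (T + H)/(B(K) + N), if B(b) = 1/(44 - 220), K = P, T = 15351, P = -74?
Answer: 19967295920/879649 ≈ 22699.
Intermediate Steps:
N = 20035/7564 ≈ 2.6487
K = -74
B(b) = -1/176 (B(b) = 1/(-176) = -1/176)
(T + H)/(B(K) + N) = (15351 + 44644)/(-1/176 + 20035/7564) = 59995/(879649/332816) = 59995*(332816/879649) = 19967295920/879649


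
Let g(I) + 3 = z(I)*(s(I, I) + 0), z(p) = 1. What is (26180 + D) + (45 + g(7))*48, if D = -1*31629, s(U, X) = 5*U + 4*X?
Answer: -409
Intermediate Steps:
s(U, X) = 4*X + 5*U
D = -31629
g(I) = -3 + 9*I (g(I) = -3 + 1*((4*I + 5*I) + 0) = -3 + 1*(9*I + 0) = -3 + 1*(9*I) = -3 + 9*I)
(26180 + D) + (45 + g(7))*48 = (26180 - 31629) + (45 + (-3 + 9*7))*48 = -5449 + (45 + (-3 + 63))*48 = -5449 + (45 + 60)*48 = -5449 + 105*48 = -5449 + 5040 = -409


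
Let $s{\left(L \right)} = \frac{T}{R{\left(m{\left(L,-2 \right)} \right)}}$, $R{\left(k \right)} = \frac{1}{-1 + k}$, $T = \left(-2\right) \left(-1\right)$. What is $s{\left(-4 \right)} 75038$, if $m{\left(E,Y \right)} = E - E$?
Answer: $-150076$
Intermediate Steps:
$m{\left(E,Y \right)} = 0$
$T = 2$
$s{\left(L \right)} = -2$ ($s{\left(L \right)} = \frac{2}{\frac{1}{-1 + 0}} = \frac{2}{\frac{1}{-1}} = \frac{2}{-1} = 2 \left(-1\right) = -2$)
$s{\left(-4 \right)} 75038 = \left(-2\right) 75038 = -150076$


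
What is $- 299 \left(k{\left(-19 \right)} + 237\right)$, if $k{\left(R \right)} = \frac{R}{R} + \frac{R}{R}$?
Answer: $-71461$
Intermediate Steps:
$k{\left(R \right)} = 2$ ($k{\left(R \right)} = 1 + 1 = 2$)
$- 299 \left(k{\left(-19 \right)} + 237\right) = - 299 \left(2 + 237\right) = \left(-299\right) 239 = -71461$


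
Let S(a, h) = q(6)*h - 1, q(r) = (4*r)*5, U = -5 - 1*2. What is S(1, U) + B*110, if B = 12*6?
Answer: 7079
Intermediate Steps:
U = -7 (U = -5 - 2 = -7)
q(r) = 20*r
S(a, h) = -1 + 120*h (S(a, h) = (20*6)*h - 1 = 120*h - 1 = -1 + 120*h)
B = 72
S(1, U) + B*110 = (-1 + 120*(-7)) + 72*110 = (-1 - 840) + 7920 = -841 + 7920 = 7079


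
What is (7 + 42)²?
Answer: 2401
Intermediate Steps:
(7 + 42)² = 49² = 2401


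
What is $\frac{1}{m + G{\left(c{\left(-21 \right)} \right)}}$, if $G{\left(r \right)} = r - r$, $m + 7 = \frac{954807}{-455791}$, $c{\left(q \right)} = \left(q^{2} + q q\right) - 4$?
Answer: $- \frac{3427}{31168} \approx -0.10995$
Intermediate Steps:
$c{\left(q \right)} = -4 + 2 q^{2}$ ($c{\left(q \right)} = \left(q^{2} + q^{2}\right) - 4 = 2 q^{2} - 4 = -4 + 2 q^{2}$)
$m = - \frac{31168}{3427}$ ($m = -7 + \frac{954807}{-455791} = -7 + 954807 \left(- \frac{1}{455791}\right) = -7 - \frac{7179}{3427} = - \frac{31168}{3427} \approx -9.0948$)
$G{\left(r \right)} = 0$
$\frac{1}{m + G{\left(c{\left(-21 \right)} \right)}} = \frac{1}{- \frac{31168}{3427} + 0} = \frac{1}{- \frac{31168}{3427}} = - \frac{3427}{31168}$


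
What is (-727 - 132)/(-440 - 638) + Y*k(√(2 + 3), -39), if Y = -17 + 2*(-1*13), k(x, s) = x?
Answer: 859/1078 - 43*√5 ≈ -95.354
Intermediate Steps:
Y = -43 (Y = -17 + 2*(-13) = -17 - 26 = -43)
(-727 - 132)/(-440 - 638) + Y*k(√(2 + 3), -39) = (-727 - 132)/(-440 - 638) - 43*√(2 + 3) = -859/(-1078) - 43*√5 = -859*(-1/1078) - 43*√5 = 859/1078 - 43*√5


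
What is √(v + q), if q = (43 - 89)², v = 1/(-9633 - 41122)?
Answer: √5450964122145/50755 ≈ 46.000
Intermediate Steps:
v = -1/50755 (v = 1/(-50755) = -1/50755 ≈ -1.9702e-5)
q = 2116 (q = (-46)² = 2116)
√(v + q) = √(-1/50755 + 2116) = √(107397579/50755) = √5450964122145/50755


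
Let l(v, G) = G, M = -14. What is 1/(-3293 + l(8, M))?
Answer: -1/3307 ≈ -0.00030239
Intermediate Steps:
1/(-3293 + l(8, M)) = 1/(-3293 - 14) = 1/(-3307) = -1/3307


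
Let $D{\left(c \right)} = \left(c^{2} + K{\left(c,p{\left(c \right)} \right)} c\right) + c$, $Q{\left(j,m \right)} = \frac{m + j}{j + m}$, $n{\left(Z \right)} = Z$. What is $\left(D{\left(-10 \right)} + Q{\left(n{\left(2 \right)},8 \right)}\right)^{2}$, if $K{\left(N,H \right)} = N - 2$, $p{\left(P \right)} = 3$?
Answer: $44521$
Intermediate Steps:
$Q{\left(j,m \right)} = 1$ ($Q{\left(j,m \right)} = \frac{j + m}{j + m} = 1$)
$K{\left(N,H \right)} = -2 + N$
$D{\left(c \right)} = c + c^{2} + c \left(-2 + c\right)$ ($D{\left(c \right)} = \left(c^{2} + \left(-2 + c\right) c\right) + c = \left(c^{2} + c \left(-2 + c\right)\right) + c = c + c^{2} + c \left(-2 + c\right)$)
$\left(D{\left(-10 \right)} + Q{\left(n{\left(2 \right)},8 \right)}\right)^{2} = \left(- 10 \left(-1 + 2 \left(-10\right)\right) + 1\right)^{2} = \left(- 10 \left(-1 - 20\right) + 1\right)^{2} = \left(\left(-10\right) \left(-21\right) + 1\right)^{2} = \left(210 + 1\right)^{2} = 211^{2} = 44521$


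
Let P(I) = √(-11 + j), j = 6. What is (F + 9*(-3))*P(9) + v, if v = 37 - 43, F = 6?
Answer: -6 - 21*I*√5 ≈ -6.0 - 46.957*I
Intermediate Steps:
v = -6
P(I) = I*√5 (P(I) = √(-11 + 6) = √(-5) = I*√5)
(F + 9*(-3))*P(9) + v = (6 + 9*(-3))*(I*√5) - 6 = (6 - 27)*(I*√5) - 6 = -21*I*√5 - 6 = -6 - 21*I*√5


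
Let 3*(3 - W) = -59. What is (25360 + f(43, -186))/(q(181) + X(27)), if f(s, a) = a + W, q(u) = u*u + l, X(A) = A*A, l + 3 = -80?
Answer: 75590/100221 ≈ 0.75423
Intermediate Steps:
l = -83 (l = -3 - 80 = -83)
X(A) = A²
q(u) = -83 + u² (q(u) = u*u - 83 = u² - 83 = -83 + u²)
W = 68/3 (W = 3 - ⅓*(-59) = 3 + 59/3 = 68/3 ≈ 22.667)
f(s, a) = 68/3 + a (f(s, a) = a + 68/3 = 68/3 + a)
(25360 + f(43, -186))/(q(181) + X(27)) = (25360 + (68/3 - 186))/((-83 + 181²) + 27²) = (25360 - 490/3)/((-83 + 32761) + 729) = 75590/(3*(32678 + 729)) = (75590/3)/33407 = (75590/3)*(1/33407) = 75590/100221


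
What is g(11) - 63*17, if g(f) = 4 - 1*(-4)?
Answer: -1063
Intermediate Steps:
g(f) = 8 (g(f) = 4 + 4 = 8)
g(11) - 63*17 = 8 - 63*17 = 8 - 1071 = -1063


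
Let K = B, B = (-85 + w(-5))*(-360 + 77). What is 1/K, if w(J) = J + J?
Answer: 1/26885 ≈ 3.7195e-5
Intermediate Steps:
w(J) = 2*J
B = 26885 (B = (-85 + 2*(-5))*(-360 + 77) = (-85 - 10)*(-283) = -95*(-283) = 26885)
K = 26885
1/K = 1/26885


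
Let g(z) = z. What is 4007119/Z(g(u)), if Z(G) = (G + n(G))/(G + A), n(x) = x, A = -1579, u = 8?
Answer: -6295183949/16 ≈ -3.9345e+8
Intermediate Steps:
Z(G) = 2*G/(-1579 + G) (Z(G) = (G + G)/(G - 1579) = (2*G)/(-1579 + G) = 2*G/(-1579 + G))
4007119/Z(g(u)) = 4007119/((2*8/(-1579 + 8))) = 4007119/((2*8/(-1571))) = 4007119/((2*8*(-1/1571))) = 4007119/(-16/1571) = 4007119*(-1571/16) = -6295183949/16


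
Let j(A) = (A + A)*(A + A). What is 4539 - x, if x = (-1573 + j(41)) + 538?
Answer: -1150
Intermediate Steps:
j(A) = 4*A**2 (j(A) = (2*A)*(2*A) = 4*A**2)
x = 5689 (x = (-1573 + 4*41**2) + 538 = (-1573 + 4*1681) + 538 = (-1573 + 6724) + 538 = 5151 + 538 = 5689)
4539 - x = 4539 - 1*5689 = 4539 - 5689 = -1150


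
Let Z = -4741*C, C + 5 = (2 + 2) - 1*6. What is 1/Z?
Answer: 1/33187 ≈ 3.0132e-5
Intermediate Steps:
C = -7 (C = -5 + ((2 + 2) - 1*6) = -5 + (4 - 6) = -5 - 2 = -7)
Z = 33187 (Z = -4741*(-7) = 33187)
1/Z = 1/33187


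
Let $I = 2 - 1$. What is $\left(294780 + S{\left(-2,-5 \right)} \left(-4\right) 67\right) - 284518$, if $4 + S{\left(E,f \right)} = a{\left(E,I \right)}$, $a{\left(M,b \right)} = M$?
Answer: $11870$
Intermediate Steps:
$I = 1$ ($I = 2 - 1 = 1$)
$S{\left(E,f \right)} = -4 + E$
$\left(294780 + S{\left(-2,-5 \right)} \left(-4\right) 67\right) - 284518 = \left(294780 + \left(-4 - 2\right) \left(-4\right) 67\right) - 284518 = \left(294780 + \left(-6\right) \left(-4\right) 67\right) - 284518 = \left(294780 + 24 \cdot 67\right) - 284518 = \left(294780 + 1608\right) - 284518 = 296388 - 284518 = 11870$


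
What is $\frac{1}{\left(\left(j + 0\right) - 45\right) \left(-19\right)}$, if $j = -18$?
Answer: $\frac{1}{1197} \approx 0.00083542$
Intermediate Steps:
$\frac{1}{\left(\left(j + 0\right) - 45\right) \left(-19\right)} = \frac{1}{\left(\left(-18 + 0\right) - 45\right) \left(-19\right)} = \frac{1}{\left(-18 - 45\right) \left(-19\right)} = \frac{1}{\left(-63\right) \left(-19\right)} = \frac{1}{1197}$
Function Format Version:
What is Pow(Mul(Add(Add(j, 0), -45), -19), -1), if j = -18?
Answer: Rational(1, 1197) ≈ 0.00083542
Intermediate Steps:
Pow(Mul(Add(Add(j, 0), -45), -19), -1) = Pow(Mul(Add(Add(-18, 0), -45), -19), -1) = Pow(Mul(Add(-18, -45), -19), -1) = Pow(Mul(-63, -19), -1) = Pow(1197, -1) = Rational(1, 1197)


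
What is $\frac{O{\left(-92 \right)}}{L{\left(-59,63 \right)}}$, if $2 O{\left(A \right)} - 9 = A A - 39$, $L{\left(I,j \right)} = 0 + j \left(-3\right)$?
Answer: $- \frac{4217}{189} \approx -22.312$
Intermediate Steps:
$L{\left(I,j \right)} = - 3 j$ ($L{\left(I,j \right)} = 0 - 3 j = - 3 j$)
$O{\left(A \right)} = -15 + \frac{A^{2}}{2}$ ($O{\left(A \right)} = \frac{9}{2} + \frac{A A - 39}{2} = \frac{9}{2} + \frac{A^{2} - 39}{2} = \frac{9}{2} + \frac{-39 + A^{2}}{2} = \frac{9}{2} + \left(- \frac{39}{2} + \frac{A^{2}}{2}\right) = -15 + \frac{A^{2}}{2}$)
$\frac{O{\left(-92 \right)}}{L{\left(-59,63 \right)}} = \frac{-15 + \frac{\left(-92\right)^{2}}{2}}{\left(-3\right) 63} = \frac{-15 + \frac{1}{2} \cdot 8464}{-189} = \left(-15 + 4232\right) \left(- \frac{1}{189}\right) = 4217 \left(- \frac{1}{189}\right) = - \frac{4217}{189}$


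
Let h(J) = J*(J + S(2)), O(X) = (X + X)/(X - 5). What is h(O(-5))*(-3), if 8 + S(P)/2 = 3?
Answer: 27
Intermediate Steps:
O(X) = 2*X/(-5 + X) (O(X) = (2*X)/(-5 + X) = 2*X/(-5 + X))
S(P) = -10 (S(P) = -16 + 2*3 = -16 + 6 = -10)
h(J) = J*(-10 + J) (h(J) = J*(J - 10) = J*(-10 + J))
h(O(-5))*(-3) = ((2*(-5)/(-5 - 5))*(-10 + 2*(-5)/(-5 - 5)))*(-3) = ((2*(-5)/(-10))*(-10 + 2*(-5)/(-10)))*(-3) = ((2*(-5)*(-1/10))*(-10 + 2*(-5)*(-1/10)))*(-3) = (1*(-10 + 1))*(-3) = (1*(-9))*(-3) = -9*(-3) = 27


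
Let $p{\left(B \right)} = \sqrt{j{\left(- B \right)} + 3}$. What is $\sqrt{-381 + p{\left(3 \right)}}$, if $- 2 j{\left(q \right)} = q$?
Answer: $\frac{\sqrt{-1524 + 6 \sqrt{2}}}{2} \approx 19.465 i$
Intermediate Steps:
$j{\left(q \right)} = - \frac{q}{2}$
$p{\left(B \right)} = \sqrt{3 + \frac{B}{2}}$ ($p{\left(B \right)} = \sqrt{- \frac{\left(-1\right) B}{2} + 3} = \sqrt{\frac{B}{2} + 3} = \sqrt{3 + \frac{B}{2}}$)
$\sqrt{-381 + p{\left(3 \right)}} = \sqrt{-381 + \frac{\sqrt{12 + 2 \cdot 3}}{2}} = \sqrt{-381 + \frac{\sqrt{12 + 6}}{2}} = \sqrt{-381 + \frac{\sqrt{18}}{2}} = \sqrt{-381 + \frac{3 \sqrt{2}}{2}}$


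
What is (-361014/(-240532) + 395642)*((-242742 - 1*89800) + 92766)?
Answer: -5704566117816752/60133 ≈ -9.4866e+10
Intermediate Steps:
(-361014/(-240532) + 395642)*((-242742 - 1*89800) + 92766) = (-361014*(-1/240532) + 395642)*((-242742 - 89800) + 92766) = (180507/120266 + 395642)*(-332542 + 92766) = (47582461279/120266)*(-239776) = -5704566117816752/60133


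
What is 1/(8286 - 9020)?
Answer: -1/734 ≈ -0.0013624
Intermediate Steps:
1/(8286 - 9020) = 1/(-734) = -1/734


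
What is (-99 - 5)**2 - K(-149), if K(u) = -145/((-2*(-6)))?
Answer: 129937/12 ≈ 10828.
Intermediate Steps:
K(u) = -145/12
(-99 - 5)**2 - K(-149) = (-99 - 5)**2 - 1*(-145/12) = (-104)**2 + 145/12 = 10816 + 145/12 = 129937/12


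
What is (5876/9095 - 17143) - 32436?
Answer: -450915129/9095 ≈ -49578.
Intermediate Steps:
(5876/9095 - 17143) - 32436 = -155909709/9095 - 32436 = -450915129/9095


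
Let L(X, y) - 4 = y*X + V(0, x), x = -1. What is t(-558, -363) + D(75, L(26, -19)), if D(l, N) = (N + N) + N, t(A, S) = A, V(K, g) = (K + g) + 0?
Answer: -2031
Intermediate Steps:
V(K, g) = K + g
L(X, y) = 3 + X*y (L(X, y) = 4 + (y*X + (0 - 1)) = 4 + (X*y - 1) = 4 + (-1 + X*y) = 3 + X*y)
D(l, N) = 3*N (D(l, N) = 2*N + N = 3*N)
t(-558, -363) + D(75, L(26, -19)) = -558 + 3*(3 + 26*(-19)) = -558 + 3*(3 - 494) = -558 + 3*(-491) = -558 - 1473 = -2031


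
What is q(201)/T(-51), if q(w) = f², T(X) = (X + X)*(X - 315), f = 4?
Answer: 4/9333 ≈ 0.00042859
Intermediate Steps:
T(X) = 2*X*(-315 + X) (T(X) = (2*X)*(-315 + X) = 2*X*(-315 + X))
q(w) = 16 (q(w) = 4² = 16)
q(201)/T(-51) = 16/((2*(-51)*(-315 - 51))) = 16/((2*(-51)*(-366))) = 16/37332 = 16*(1/37332) = 4/9333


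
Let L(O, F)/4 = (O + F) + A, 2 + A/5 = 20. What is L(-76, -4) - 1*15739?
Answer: -15699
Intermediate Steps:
A = 90 (A = -10 + 5*20 = -10 + 100 = 90)
L(O, F) = 360 + 4*F + 4*O (L(O, F) = 4*((O + F) + 90) = 4*((F + O) + 90) = 4*(90 + F + O) = 360 + 4*F + 4*O)
L(-76, -4) - 1*15739 = (360 + 4*(-4) + 4*(-76)) - 1*15739 = (360 - 16 - 304) - 15739 = 40 - 15739 = -15699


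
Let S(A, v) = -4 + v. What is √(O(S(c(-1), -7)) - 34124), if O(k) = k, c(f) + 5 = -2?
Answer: I*√34135 ≈ 184.76*I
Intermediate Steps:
c(f) = -7 (c(f) = -5 - 2 = -7)
√(O(S(c(-1), -7)) - 34124) = √((-4 - 7) - 34124) = √(-11 - 34124) = √(-34135) = I*√34135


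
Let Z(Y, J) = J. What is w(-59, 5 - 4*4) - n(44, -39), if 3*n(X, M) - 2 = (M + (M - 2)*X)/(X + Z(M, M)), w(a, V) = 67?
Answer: 946/5 ≈ 189.20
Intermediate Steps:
n(X, M) = ⅔ + (M + X*(-2 + M))/(3*(M + X)) (n(X, M) = ⅔ + ((M + (M - 2)*X)/(X + M))/3 = ⅔ + ((M + (-2 + M)*X)/(M + X))/3 = ⅔ + ((M + X*(-2 + M))/(M + X))/3 = ⅔ + (M + X*(-2 + M))/(3*(M + X)))
w(-59, 5 - 4*4) - n(44, -39) = 67 - (-39)*(3 + 44)/(3*(-39 + 44)) = 67 - (-39)*47/(3*5) = 67 - 1*(-611/5) = 67 + 611/5 = 946/5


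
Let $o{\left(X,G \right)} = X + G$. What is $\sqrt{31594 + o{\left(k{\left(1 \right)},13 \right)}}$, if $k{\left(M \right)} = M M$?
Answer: $6 \sqrt{878} \approx 177.79$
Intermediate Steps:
$k{\left(M \right)} = M^{2}$
$o{\left(X,G \right)} = G + X$
$\sqrt{31594 + o{\left(k{\left(1 \right)},13 \right)}} = \sqrt{31594 + \left(13 + 1^{2}\right)} = \sqrt{31594 + \left(13 + 1\right)} = \sqrt{31594 + 14} = \sqrt{31608} = 6 \sqrt{878}$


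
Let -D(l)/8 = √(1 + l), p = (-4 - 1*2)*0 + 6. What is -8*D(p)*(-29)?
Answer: -1856*√7 ≈ -4910.5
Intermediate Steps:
p = 6 (p = (-4 - 2)*0 + 6 = -6*0 + 6 = 0 + 6 = 6)
D(l) = -8*√(1 + l)
-8*D(p)*(-29) = -(-64)*√(1 + 6)*(-29) = -(-64)*√7*(-29) = (64*√7)*(-29) = -1856*√7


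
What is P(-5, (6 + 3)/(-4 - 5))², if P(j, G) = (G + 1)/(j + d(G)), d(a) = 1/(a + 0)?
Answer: 0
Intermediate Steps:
d(a) = 1/a
P(j, G) = (1 + G)/(j + 1/G) (P(j, G) = (G + 1)/(j + 1/G) = (1 + G)/(j + 1/G))
P(-5, (6 + 3)/(-4 - 5))² = (((6 + 3)/(-4 - 5))*(1 + (6 + 3)/(-4 - 5))/(1 + ((6 + 3)/(-4 - 5))*(-5)))² = ((9/(-9))*(1 + 9/(-9))/(1 + (9/(-9))*(-5)))² = ((9*(-⅑))*(1 + 9*(-⅑))/(1 + (9*(-⅑))*(-5)))² = (-(1 - 1)/(1 - 1*(-5)))² = (-1*0/(1 + 5))² = (-1*0/6)² = (-1*⅙*0)² = 0² = 0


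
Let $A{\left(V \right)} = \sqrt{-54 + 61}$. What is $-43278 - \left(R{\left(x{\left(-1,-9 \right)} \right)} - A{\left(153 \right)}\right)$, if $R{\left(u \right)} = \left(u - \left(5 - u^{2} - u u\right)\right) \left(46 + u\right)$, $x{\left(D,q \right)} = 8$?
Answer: $-50352 + \sqrt{7} \approx -50349.0$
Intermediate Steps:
$A{\left(V \right)} = \sqrt{7}$
$R{\left(u \right)} = \left(46 + u\right) \left(-5 + u + 2 u^{2}\right)$ ($R{\left(u \right)} = \left(u + \left(\left(u^{2} + u^{2}\right) - 5\right)\right) \left(46 + u\right) = \left(u + \left(2 u^{2} - 5\right)\right) \left(46 + u\right) = \left(u + \left(-5 + 2 u^{2}\right)\right) \left(46 + u\right) = \left(-5 + u + 2 u^{2}\right) \left(46 + u\right) = \left(46 + u\right) \left(-5 + u + 2 u^{2}\right)$)
$-43278 - \left(R{\left(x{\left(-1,-9 \right)} \right)} - A{\left(153 \right)}\right) = -43278 - \left(\left(-230 + 2 \cdot 8^{3} + 41 \cdot 8 + 93 \cdot 8^{2}\right) - \sqrt{7}\right) = -43278 - \left(\left(-230 + 2 \cdot 512 + 328 + 93 \cdot 64\right) - \sqrt{7}\right) = -43278 - \left(\left(-230 + 1024 + 328 + 5952\right) - \sqrt{7}\right) = -43278 - \left(7074 - \sqrt{7}\right) = -50352 + \sqrt{7}$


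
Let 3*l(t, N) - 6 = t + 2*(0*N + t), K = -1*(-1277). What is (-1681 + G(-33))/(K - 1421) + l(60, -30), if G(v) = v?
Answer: 5321/72 ≈ 73.903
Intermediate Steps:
K = 1277
l(t, N) = 2 + t (l(t, N) = 2 + (t + 2*(0*N + t))/3 = 2 + (t + 2*(0 + t))/3 = 2 + (t + 2*t)/3 = 2 + (3*t)/3 = 2 + t)
(-1681 + G(-33))/(K - 1421) + l(60, -30) = (-1681 - 33)/(1277 - 1421) + (2 + 60) = -1714/(-144) + 62 = -1714*(-1/144) + 62 = 857/72 + 62 = 5321/72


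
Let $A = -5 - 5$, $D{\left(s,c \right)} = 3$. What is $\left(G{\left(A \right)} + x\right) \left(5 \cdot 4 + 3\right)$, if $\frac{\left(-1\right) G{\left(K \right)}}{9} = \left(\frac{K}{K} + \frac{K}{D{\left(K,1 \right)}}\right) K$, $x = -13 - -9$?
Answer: $-4922$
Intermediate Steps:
$x = -4$ ($x = -13 + 9 = -4$)
$A = -10$
$G{\left(K \right)} = - 9 K \left(1 + \frac{K}{3}\right)$ ($G{\left(K \right)} = - 9 \left(\frac{K}{K} + \frac{K}{3}\right) K = - 9 \left(1 + K \frac{1}{3}\right) K = - 9 \left(1 + \frac{K}{3}\right) K = - 9 K \left(1 + \frac{K}{3}\right)$)
$\left(G{\left(A \right)} + x\right) \left(5 \cdot 4 + 3\right) = \left(\left(-3\right) \left(-10\right) \left(3 - 10\right) - 4\right) \left(5 \cdot 4 + 3\right) = \left(\left(-3\right) \left(-10\right) \left(-7\right) - 4\right) \left(20 + 3\right) = \left(-210 - 4\right) 23 = \left(-214\right) 23 = -4922$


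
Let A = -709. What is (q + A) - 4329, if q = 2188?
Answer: -2850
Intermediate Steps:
(q + A) - 4329 = (2188 - 709) - 4329 = 1479 - 4329 = -2850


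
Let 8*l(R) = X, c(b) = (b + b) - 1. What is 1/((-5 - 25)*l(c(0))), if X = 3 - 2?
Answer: -4/15 ≈ -0.26667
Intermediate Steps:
c(b) = -1 + 2*b (c(b) = 2*b - 1 = -1 + 2*b)
X = 1
l(R) = 1/8 (l(R) = (1/8)*1 = 1/8)
1/((-5 - 25)*l(c(0))) = 1/((-5 - 25)*(1/8)) = 1/(-30*1/8) = 1/(-15/4) = -4/15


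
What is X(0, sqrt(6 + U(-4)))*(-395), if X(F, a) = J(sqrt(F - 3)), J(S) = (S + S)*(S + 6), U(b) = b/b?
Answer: 2370 - 4740*I*sqrt(3) ≈ 2370.0 - 8209.9*I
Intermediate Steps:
U(b) = 1
J(S) = 2*S*(6 + S) (J(S) = (2*S)*(6 + S) = 2*S*(6 + S))
X(F, a) = 2*sqrt(-3 + F)*(6 + sqrt(-3 + F)) (X(F, a) = 2*sqrt(F - 3)*(6 + sqrt(F - 3)) = 2*sqrt(-3 + F)*(6 + sqrt(-3 + F)))
X(0, sqrt(6 + U(-4)))*(-395) = (-6 + 2*0 + 12*sqrt(-3 + 0))*(-395) = (-6 + 0 + 12*sqrt(-3))*(-395) = (-6 + 0 + 12*(I*sqrt(3)))*(-395) = (-6 + 0 + 12*I*sqrt(3))*(-395) = (-6 + 12*I*sqrt(3))*(-395) = 2370 - 4740*I*sqrt(3)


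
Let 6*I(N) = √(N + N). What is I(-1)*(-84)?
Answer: -14*I*√2 ≈ -19.799*I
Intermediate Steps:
I(N) = √2*√N/6 (I(N) = √(N + N)/6 = √(2*N)/6 = (√2*√N)/6 = √2*√N/6)
I(-1)*(-84) = (√2*√(-1)/6)*(-84) = (√2*I/6)*(-84) = (I*√2/6)*(-84) = -14*I*√2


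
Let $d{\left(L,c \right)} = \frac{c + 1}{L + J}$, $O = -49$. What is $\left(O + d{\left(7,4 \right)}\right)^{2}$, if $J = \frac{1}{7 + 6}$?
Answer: $\frac{19740249}{8464} \approx 2332.3$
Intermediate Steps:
$J = \frac{1}{13} \approx 0.076923$
$d{\left(L,c \right)} = \frac{1 + c}{\frac{1}{13} + L}$ ($d{\left(L,c \right)} = \frac{c + 1}{L + \frac{1}{13}} = \frac{1 + c}{\frac{1}{13} + L}$)
$\left(O + d{\left(7,4 \right)}\right)^{2} = \left(-49 + \frac{13 \left(1 + 4\right)}{1 + 13 \cdot 7}\right)^{2} = \left(-49 + 13 \frac{1}{1 + 91} \cdot 5\right)^{2} = \left(-49 + 13 \cdot \frac{1}{92} \cdot 5\right)^{2} = \left(-49 + \frac{65}{92}\right)^{2} = \left(- \frac{4443}{92}\right)^{2} = \frac{19740249}{8464}$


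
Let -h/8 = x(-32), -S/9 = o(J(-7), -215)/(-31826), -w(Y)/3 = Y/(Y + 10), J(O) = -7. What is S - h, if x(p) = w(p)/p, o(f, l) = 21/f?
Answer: 381615/350086 ≈ 1.0901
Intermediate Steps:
w(Y) = -3*Y/(10 + Y) (w(Y) = -3*Y/(Y + 10) = -3*Y/(10 + Y))
S = -27/31826 (S = -9*21/(-7)/(-31826) = -9*21*(-⅐)*(-1)/31826 = -(-27)*(-1)/31826 = -9*3/31826 = -27/31826 ≈ -0.00084836)
x(p) = -3/(10 + p) (x(p) = (-3*p/(10 + p))/p = -3/(10 + p))
h = -12/11 (h = -(-24)/(10 - 32) = -(-24)/(-22) = -(-24)*(-1)/22 = -8*3/22 = -12/11 ≈ -1.0909)
S - h = -27/31826 - 1*(-12/11) = -27/31826 + 12/11 = 381615/350086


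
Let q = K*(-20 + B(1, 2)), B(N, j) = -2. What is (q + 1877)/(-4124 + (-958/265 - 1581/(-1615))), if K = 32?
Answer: -1968685/6925871 ≈ -0.28425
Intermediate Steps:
q = -704 (q = 32*(-20 - 2) = 32*(-22) = -704)
(q + 1877)/(-4124 + (-958/265 - 1581/(-1615))) = (-704 + 1877)/(-4124 + (-958/265 - 1581/(-1615))) = 1173/(-4124 + (-958*1/265 - 1581*(-1/1615))) = 1173/(-4124 + (-958/265 + 93/95)) = 1173/(-4124 - 13273/5035) = 1173/(-20777613/5035) = 1173*(-5035/20777613) = -1968685/6925871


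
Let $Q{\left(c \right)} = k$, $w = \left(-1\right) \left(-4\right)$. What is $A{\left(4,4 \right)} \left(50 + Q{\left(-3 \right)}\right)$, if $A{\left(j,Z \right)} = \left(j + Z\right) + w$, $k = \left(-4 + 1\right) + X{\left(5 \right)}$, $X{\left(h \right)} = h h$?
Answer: $864$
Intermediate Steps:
$X{\left(h \right)} = h^{2}$
$w = 4$
$k = 22$ ($k = \left(-4 + 1\right) + 5^{2} = -3 + 25 = 22$)
$A{\left(j,Z \right)} = 4 + Z + j$ ($A{\left(j,Z \right)} = \left(j + Z\right) + 4 = \left(Z + j\right) + 4 = 4 + Z + j$)
$Q{\left(c \right)} = 22$
$A{\left(4,4 \right)} \left(50 + Q{\left(-3 \right)}\right) = \left(4 + 4 + 4\right) \left(50 + 22\right) = 12 \cdot 72 = 864$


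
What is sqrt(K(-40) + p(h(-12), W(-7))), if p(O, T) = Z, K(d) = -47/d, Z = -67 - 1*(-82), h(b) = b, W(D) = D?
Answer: sqrt(6470)/20 ≈ 4.0218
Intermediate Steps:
Z = 15 (Z = -67 + 82 = 15)
p(O, T) = 15
sqrt(K(-40) + p(h(-12), W(-7))) = sqrt(-47/(-40) + 15) = sqrt(-47*(-1/40) + 15) = sqrt(47/40 + 15) = sqrt(647/40) = sqrt(6470)/20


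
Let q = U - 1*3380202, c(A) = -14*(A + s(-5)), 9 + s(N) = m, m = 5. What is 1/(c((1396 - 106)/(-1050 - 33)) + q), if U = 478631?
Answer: -361/1047440895 ≈ -3.4465e-7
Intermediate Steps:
s(N) = -4 (s(N) = -9 + 5 = -4)
c(A) = 56 - 14*A (c(A) = -14*(A - 4) = -14*(-4 + A) = 56 - 14*A)
q = -2901571 (q = 478631 - 1*3380202 = 478631 - 3380202 = -2901571)
1/(c((1396 - 106)/(-1050 - 33)) + q) = 1/((56 - 14*(1396 - 106)/(-1050 - 33)) - 2901571) = 1/((56 - 18060/(-1083)) - 2901571) = 1/((56 - 18060*(-1)/1083) - 2901571) = 1/((56 - 14*(-430/361)) - 2901571) = 1/((56 + 6020/361) - 2901571) = 1/(26236/361 - 2901571) = 1/(-1047440895/361) = -361/1047440895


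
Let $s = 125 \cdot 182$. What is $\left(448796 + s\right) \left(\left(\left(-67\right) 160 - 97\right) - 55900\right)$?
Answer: $-31460134482$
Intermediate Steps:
$s = 22750$
$\left(448796 + s\right) \left(\left(\left(-67\right) 160 - 97\right) - 55900\right) = \left(448796 + 22750\right) \left(\left(\left(-67\right) 160 - 97\right) - 55900\right) = 471546 \left(\left(-10720 - 97\right) - 55900\right) = 471546 \left(-10817 - 55900\right) = 471546 \left(-66717\right) = -31460134482$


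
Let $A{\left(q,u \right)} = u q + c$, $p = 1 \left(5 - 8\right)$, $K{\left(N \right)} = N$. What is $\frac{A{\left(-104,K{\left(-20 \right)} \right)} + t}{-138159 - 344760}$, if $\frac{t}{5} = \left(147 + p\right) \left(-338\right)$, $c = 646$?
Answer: $\frac{240634}{482919} \approx 0.49829$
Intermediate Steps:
$p = -3$ ($p = 1 \left(-3\right) = -3$)
$A{\left(q,u \right)} = 646 + q u$ ($A{\left(q,u \right)} = u q + 646 = q u + 646 = 646 + q u$)
$t = -243360$ ($t = 5 \left(147 - 3\right) \left(-338\right) = 5 \cdot 144 \left(-338\right) = 5 \left(-48672\right) = -243360$)
$\frac{A{\left(-104,K{\left(-20 \right)} \right)} + t}{-138159 - 344760} = \frac{\left(646 - -2080\right) - 243360}{-138159 - 344760} = \frac{\left(646 + 2080\right) - 243360}{-482919} = \left(2726 - 243360\right) \left(- \frac{1}{482919}\right) = \left(-240634\right) \left(- \frac{1}{482919}\right) = \frac{240634}{482919}$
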